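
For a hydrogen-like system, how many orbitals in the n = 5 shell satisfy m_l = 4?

1

For n = 5, l ranges over 0 … 4.
Per l-value: l=4 → 1.
Total orbitals: 1.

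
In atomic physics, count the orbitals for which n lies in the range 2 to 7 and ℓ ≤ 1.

24

Count contributing orbitals for each principal shell:
n=2 → 4; n=3 → 4; n=4 → 4; n=5 → 4; n=6 → 4; n=7 → 4.
Total orbitals: 4 + 4 + 4 + 4 + 4 + 4 = 24.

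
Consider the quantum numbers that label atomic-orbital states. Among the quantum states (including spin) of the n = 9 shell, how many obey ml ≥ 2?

The n = 9 shell has l = 0 through 8; check each.
The (l, ml) pairs meeting ml ≥ 2 give: l=2 → 1; l=3 → 2; l=4 → 3; l=5 → 4; l=6 → 5; l=7 → 6; l=8 → 7.
Orbitals: 1 + 2 + 3 + 4 + 5 + 6 + 7 = 28. Each orbital carries two spin states, so 28 × 2 = 56 states.

56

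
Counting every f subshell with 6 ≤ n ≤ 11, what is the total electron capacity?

84

An f subshell (l = 3) exists for every n ≥ 4, so shells n = 6, 7, 8, 9, 10, 11 each contribute one — 6 subshells.
Since each f subshell holds 2(2·3+1) = 14 electrons, the total is 6 × 14 = 84.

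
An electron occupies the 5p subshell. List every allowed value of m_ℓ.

-1, 0, 1

The 5p subshell has ℓ = 1, and m_ℓ takes every integer from −ℓ to +ℓ. With ℓ = 1 that gives the 3 values -1, 0, 1.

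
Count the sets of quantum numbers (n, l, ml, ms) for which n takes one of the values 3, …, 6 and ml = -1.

28

For each n in the range, tally the orbitals obeying ml = -1:
n=3 → 2; n=4 → 3; n=5 → 4; n=6 → 5.
Orbitals: 2 + 3 + 4 + 5 = 14. Including both spin states (ms = ±1/2) gives 2 × 14 = 28 states.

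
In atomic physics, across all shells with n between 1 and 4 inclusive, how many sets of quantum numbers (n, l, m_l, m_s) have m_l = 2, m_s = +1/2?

Go shell by shell, enumerating (l, m_l) with m_l = 2:
n=3 → 1; n=4 → 2.
Orbitals: 1 + 2 = 3. With m_s fixed to +1/2 there is one state per orbital, so 3 states.

3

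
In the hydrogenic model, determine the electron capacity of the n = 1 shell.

A shell holds 2n² electrons: 2 × 1² = 2 × 1 = 2.

2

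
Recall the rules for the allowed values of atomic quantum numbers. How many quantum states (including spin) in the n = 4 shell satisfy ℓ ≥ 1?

30

Go through ℓ = 0, …, 3 (the values permitted for n = 4).
Contributions: ℓ=1 → 3; ℓ=2 → 5; ℓ=3 → 7.
Orbitals: 3 + 5 + 7 = 15. Each orbital carries two spin states, so 15 × 2 = 30 states.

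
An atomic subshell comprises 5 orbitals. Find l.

l = 2 (d)

2l+1 = 5 gives l = 2.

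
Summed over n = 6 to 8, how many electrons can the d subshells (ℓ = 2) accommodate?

30

A d subshell (ℓ = 2) exists for every n ≥ 3, so shells n = 6, 7, 8 each contribute one — 3 subshells.
Since each d subshell holds 2(2·2+1) = 10 electrons, the total is 3 × 10 = 30.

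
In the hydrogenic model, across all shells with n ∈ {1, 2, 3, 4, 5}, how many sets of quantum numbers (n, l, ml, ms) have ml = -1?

For each n in the range, tally the orbitals obeying ml = -1:
n=2 → 1; n=3 → 2; n=4 → 3; n=5 → 4.
Orbitals: 1 + 2 + 3 + 4 = 10. Including both spin states (ms = ±1/2) gives 2 × 10 = 20 states.

20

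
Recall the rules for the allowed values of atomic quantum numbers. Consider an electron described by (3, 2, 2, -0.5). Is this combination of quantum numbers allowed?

Valid

n = 3 is a positive integer. l = 2 satisfies 0 ≤ l ≤ n−1 = 2. m_l = 2 lies in the range −l … +l (here −2 … 2). m_s = -1/2 is one of ±1/2.
All four constraints are satisfied.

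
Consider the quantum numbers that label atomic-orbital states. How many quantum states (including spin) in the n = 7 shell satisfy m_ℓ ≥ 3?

20

The n = 7 shell has ℓ = 0 through 6; check each.
Contributions: ℓ=3 → 1; ℓ=4 → 2; ℓ=5 → 3; ℓ=6 → 4.
Orbitals: 1 + 2 + 3 + 4 = 10. Each orbital carries two spin states, so 10 × 2 = 20 states.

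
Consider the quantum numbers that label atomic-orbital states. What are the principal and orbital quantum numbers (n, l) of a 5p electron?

n = 5, l = 1

The leading integer gives n = 5; the letter 'p' means l = 1.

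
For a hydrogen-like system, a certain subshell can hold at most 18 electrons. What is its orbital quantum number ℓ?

ℓ = 4 (g)

2(2ℓ+1) = 18 ⇒ 2ℓ+1 = 9 ⇒ ℓ = 4.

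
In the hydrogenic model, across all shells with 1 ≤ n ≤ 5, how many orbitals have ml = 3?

For each n in the range, tally the orbitals obeying ml = 3:
n=4 → 1; n=5 → 2.
Total orbitals: 1 + 2 = 3.

3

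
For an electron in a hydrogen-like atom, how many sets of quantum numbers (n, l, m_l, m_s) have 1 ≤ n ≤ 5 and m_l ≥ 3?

Per-shell orbital counts meeting the constraint:
n=4 → 1; n=5 → 3.
Orbitals: 1 + 3 = 4. Including both spin states (m_s = ±1/2) gives 2 × 4 = 8 states.

8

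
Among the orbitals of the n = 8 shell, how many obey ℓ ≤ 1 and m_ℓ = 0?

2

The n = 8 shell has ℓ = 0 through 7; check each.
Per ℓ-value: ℓ=0 → 1; ℓ=1 → 1.
Total orbitals: 1 + 1 = 2.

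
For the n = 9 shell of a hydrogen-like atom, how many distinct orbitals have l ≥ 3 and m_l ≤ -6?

6

With n = 9 the allowed l are 0, 1, …, 8.
Orbitals with l ≥ 3 and m_l ≤ -6, by l: l=6 → 1; l=7 → 2; l=8 → 3.
Total orbitals: 1 + 2 + 3 = 6.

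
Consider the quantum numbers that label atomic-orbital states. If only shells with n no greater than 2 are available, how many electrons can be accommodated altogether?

Total orbitals = 1² + 2² = 5. Doubling for spin gives 10 electrons.

10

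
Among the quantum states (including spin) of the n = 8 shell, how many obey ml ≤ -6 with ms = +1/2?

Orbitals with ml ≤ -6, by l: l=6 → 1; l=7 → 2.
Orbitals: 1 + 2 = 3. With ms fixed to a single value there is one state per orbital, giving 3 states.

3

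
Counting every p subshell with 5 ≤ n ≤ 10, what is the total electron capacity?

36

A p subshell (l = 1) exists for every n ≥ 2, so shells n = 5, 6, 7, 8, 9, 10 each contribute one — 6 subshells.
Since each p subshell holds 2(2·1+1) = 6 electrons, the total is 6 × 6 = 36.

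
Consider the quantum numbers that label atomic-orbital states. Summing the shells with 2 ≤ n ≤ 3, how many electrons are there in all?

26

Shell n has n² orbitals: 2²=4 + 3²=9 = 13 orbitals.
Two spin states per orbital: 2 × 13 = 26 electrons.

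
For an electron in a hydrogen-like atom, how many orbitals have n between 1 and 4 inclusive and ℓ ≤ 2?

Per-shell orbital counts meeting the constraint:
n=1 → 1; n=2 → 4; n=3 → 9; n=4 → 9.
Total orbitals: 1 + 4 + 9 + 9 = 23.

23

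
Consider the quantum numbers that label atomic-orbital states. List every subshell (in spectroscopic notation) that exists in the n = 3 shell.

3s, 3p, 3d

For n = 3, l runs from 0 to 2. In spectroscopic notation l = 0,1,2,… ↔ s,p,d,f,g,h,i, so the subshells are 3s, 3p, 3d.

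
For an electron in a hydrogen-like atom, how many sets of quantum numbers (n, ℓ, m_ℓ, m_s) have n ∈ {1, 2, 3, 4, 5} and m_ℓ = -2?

For each n in the range, tally the orbitals obeying m_ℓ = -2:
n=3 → 1; n=4 → 2; n=5 → 3.
Orbitals: 1 + 2 + 3 = 6. Including both spin states (m_s = ±1/2) gives 2 × 6 = 12 states.

12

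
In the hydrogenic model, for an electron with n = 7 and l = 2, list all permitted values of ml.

ml takes every integer from −l to +l. With l = 2 that gives the 5 values -2, -1, 0, 1, 2.

-2, -1, 0, 1, 2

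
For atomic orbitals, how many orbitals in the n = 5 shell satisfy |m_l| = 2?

6

The n = 5 shell has l = 0 through 4; check each.
Orbitals with |m_l| = 2, by l: l=2 → 2; l=3 → 2; l=4 → 2.
Total orbitals: 2 + 2 + 2 = 6.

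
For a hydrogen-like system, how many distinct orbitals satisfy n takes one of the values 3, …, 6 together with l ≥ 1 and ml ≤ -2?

Work shell by shell — for each n, count the (l, ml) pairs that satisfy l ≥ 1 and ml ≤ -2:
n=3 → 1; n=4 → 3; n=5 → 6; n=6 → 10.
Total orbitals: 1 + 3 + 6 + 10 = 20.

20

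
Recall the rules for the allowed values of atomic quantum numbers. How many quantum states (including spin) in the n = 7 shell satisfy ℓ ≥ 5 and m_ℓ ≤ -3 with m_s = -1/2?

7

Go through ℓ = 0, …, 6 (the values permitted for n = 7).
Per ℓ-value: ℓ=5 → 3; ℓ=6 → 4.
Orbitals: 3 + 4 = 7. With m_s fixed to a single value there is one state per orbital, giving 7 states.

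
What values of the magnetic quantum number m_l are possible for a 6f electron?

The 6f subshell has l = 3, and m_l takes every integer from −l to +l. With l = 3 that gives the 7 values -3, -2, -1, 0, 1, 2, 3.

-3, -2, -1, 0, 1, 2, 3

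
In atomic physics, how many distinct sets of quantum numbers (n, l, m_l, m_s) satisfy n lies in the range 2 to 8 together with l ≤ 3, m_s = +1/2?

Treat each shell separately and count matching orbitals:
n=2 → 4; n=3 → 9; n=4 → 16; n=5 → 16; n=6 → 16; n=7 → 16; n=8 → 16.
Orbitals: 4 + 9 + 16 + 16 + 16 + 16 + 16 = 93. With m_s fixed to +1/2 there is one state per orbital, so 93 states.

93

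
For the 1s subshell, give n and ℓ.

The leading integer gives n = 1; the letter 's' means ℓ = 0.

n = 1, ℓ = 0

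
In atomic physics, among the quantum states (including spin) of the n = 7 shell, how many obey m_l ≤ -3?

20

With n = 7 the allowed l are 0, 1, …, 6.
The (l, m_l) pairs meeting m_l ≤ -3 give: l=3 → 1; l=4 → 2; l=5 → 3; l=6 → 4.
Orbitals: 1 + 2 + 3 + 4 = 10. Each orbital carries two spin states, so 10 × 2 = 20 states.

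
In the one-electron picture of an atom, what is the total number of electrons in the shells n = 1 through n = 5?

110

Shell n has n² orbitals: 1²=1 + 2²=4 + 3²=9 + 4²=16 + 5²=25 = 55 orbitals.
Two spin states per orbital: 2 × 55 = 110 electrons.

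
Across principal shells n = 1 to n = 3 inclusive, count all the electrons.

Shell n has n² orbitals: 1²=1 + 2²=4 + 3²=9 = 14 orbitals.
Two spin states per orbital: 2 × 14 = 28 electrons.

28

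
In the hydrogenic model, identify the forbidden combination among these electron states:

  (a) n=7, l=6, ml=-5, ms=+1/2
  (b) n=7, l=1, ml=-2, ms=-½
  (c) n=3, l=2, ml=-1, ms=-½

(b) has |ml| = 2 > l = 1, violating −l ≤ ml ≤ l.
The remaining sets (a), (c) satisfy all four rules.

(b)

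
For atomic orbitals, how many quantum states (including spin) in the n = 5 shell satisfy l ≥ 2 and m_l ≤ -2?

Contributions: l=2 → 1; l=3 → 2; l=4 → 3.
Orbitals: 1 + 2 + 3 = 6. Each orbital carries two spin states, so 6 × 2 = 12 states.

12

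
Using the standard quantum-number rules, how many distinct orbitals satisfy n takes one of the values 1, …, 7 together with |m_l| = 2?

Work shell by shell — for each n, count the (l, m_l) pairs that satisfy |m_l| = 2:
n=3 → 2; n=4 → 4; n=5 → 6; n=6 → 8; n=7 → 10.
Total orbitals: 2 + 4 + 6 + 8 + 10 = 30.

30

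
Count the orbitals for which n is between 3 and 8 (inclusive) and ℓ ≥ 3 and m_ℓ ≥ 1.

Work shell by shell — for each n, count the (ℓ, m_ℓ) pairs that satisfy ℓ ≥ 3 and m_ℓ ≥ 1:
n=4 → 3; n=5 → 7; n=6 → 12; n=7 → 18; n=8 → 25.
Total orbitals: 3 + 7 + 12 + 18 + 25 = 65.

65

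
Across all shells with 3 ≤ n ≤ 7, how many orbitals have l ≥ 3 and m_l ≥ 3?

20

Count contributing orbitals for each principal shell:
n=4 → 1; n=5 → 3; n=6 → 6; n=7 → 10.
Total orbitals: 1 + 3 + 6 + 10 = 20.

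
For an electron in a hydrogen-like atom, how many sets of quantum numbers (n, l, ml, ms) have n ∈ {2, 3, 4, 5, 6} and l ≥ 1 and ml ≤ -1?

70

Go shell by shell, enumerating (l, ml) with l ≥ 1 and ml ≤ -1:
n=2 → 1; n=3 → 3; n=4 → 6; n=5 → 10; n=6 → 15.
Orbitals: 1 + 3 + 6 + 10 + 15 = 35. Including both spin states (ms = ±1/2) gives 2 × 35 = 70 states.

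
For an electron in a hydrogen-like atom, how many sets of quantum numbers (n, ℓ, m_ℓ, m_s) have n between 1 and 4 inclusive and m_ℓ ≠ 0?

40

Treat each shell separately and count matching orbitals:
n=2 → 2; n=3 → 6; n=4 → 12.
Orbitals: 2 + 6 + 12 = 20. Including both spin states (m_s = ±1/2) gives 2 × 20 = 40 states.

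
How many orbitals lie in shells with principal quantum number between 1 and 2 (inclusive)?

Shell n has n² orbitals: 1²=1 + 2²=4 = 5 orbitals.

5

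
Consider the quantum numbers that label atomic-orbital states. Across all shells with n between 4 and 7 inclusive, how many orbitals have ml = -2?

Treat each shell separately and count matching orbitals:
n=4 → 2; n=5 → 3; n=6 → 4; n=7 → 5.
Total orbitals: 2 + 3 + 4 + 5 = 14.

14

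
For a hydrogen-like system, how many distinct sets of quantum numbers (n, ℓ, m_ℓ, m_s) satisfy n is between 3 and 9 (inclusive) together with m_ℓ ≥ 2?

Count contributing orbitals for each principal shell:
n=3 → 1; n=4 → 3; n=5 → 6; n=6 → 10; n=7 → 15; n=8 → 21; n=9 → 28.
Orbitals: 1 + 3 + 6 + 10 + 15 + 21 + 28 = 84. Including both spin states (m_s = ±1/2) gives 2 × 84 = 168 states.

168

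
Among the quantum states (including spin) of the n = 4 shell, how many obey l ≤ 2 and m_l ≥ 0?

12

Per l-value: l=0 → 1; l=1 → 2; l=2 → 3.
Orbitals: 1 + 2 + 3 = 6. Each orbital carries two spin states, so 6 × 2 = 12 states.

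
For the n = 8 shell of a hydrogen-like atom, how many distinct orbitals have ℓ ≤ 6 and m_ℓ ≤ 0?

28

For n = 8, ℓ ranges over 0 … 7.
Contributions: ℓ=0 → 1; ℓ=1 → 2; ℓ=2 → 3; ℓ=3 → 4; ℓ=4 → 5; ℓ=5 → 6; ℓ=6 → 7.
Total orbitals: 1 + 2 + 3 + 4 + 5 + 6 + 7 = 28.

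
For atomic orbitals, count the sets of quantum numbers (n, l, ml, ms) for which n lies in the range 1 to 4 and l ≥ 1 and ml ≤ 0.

Work shell by shell — for each n, count the (l, ml) pairs that satisfy l ≥ 1 and ml ≤ 0:
n=2 → 2; n=3 → 5; n=4 → 9.
Orbitals: 2 + 5 + 9 = 16. Including both spin states (ms = ±1/2) gives 2 × 16 = 32 states.

32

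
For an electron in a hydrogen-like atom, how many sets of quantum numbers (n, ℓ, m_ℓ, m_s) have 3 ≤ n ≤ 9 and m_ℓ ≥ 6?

For each n in the range, tally the orbitals obeying m_ℓ ≥ 6:
n=7 → 1; n=8 → 3; n=9 → 6.
Orbitals: 1 + 3 + 6 = 10. Including both spin states (m_s = ±1/2) gives 2 × 10 = 20 states.

20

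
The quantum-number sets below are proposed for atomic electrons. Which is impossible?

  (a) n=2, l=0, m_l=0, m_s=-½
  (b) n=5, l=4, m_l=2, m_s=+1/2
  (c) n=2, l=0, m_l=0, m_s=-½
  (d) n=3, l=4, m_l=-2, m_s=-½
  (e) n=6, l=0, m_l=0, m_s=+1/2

(d) has l = 4 ≥ n = 3, violating 0 ≤ l ≤ n−1.
The remaining sets (a), (b), (c), (e) satisfy all four rules.

(d)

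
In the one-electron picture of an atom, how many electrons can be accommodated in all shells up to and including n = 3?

28

Total orbitals = 1² + 2² + 3² = 14. Doubling for spin gives 28 electrons.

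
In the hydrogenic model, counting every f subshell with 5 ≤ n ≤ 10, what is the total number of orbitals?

42

An f subshell (l = 3) exists for every n ≥ 4, so shells n = 5, 6, 7, 8, 9, 10 each contribute one — 6 subshells.
Since each f subshell has 2·3+1 = 7 orbitals, the total is 6 × 7 = 42.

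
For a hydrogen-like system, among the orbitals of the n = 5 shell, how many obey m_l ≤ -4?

Contributions: l=4 → 1.
Total orbitals: 1.

1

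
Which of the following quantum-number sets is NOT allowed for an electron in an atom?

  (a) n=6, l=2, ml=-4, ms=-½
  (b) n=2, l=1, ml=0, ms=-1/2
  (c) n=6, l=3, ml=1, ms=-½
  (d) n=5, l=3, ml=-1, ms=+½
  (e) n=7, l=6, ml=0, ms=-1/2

(a) has |ml| = 4 > l = 2, violating −l ≤ ml ≤ l.
The remaining sets (b), (c), (d), (e) satisfy all four rules.

(a)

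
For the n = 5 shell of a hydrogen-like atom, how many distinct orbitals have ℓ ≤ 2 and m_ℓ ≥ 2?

1

Contributions: ℓ=2 → 1.
Total orbitals: 1.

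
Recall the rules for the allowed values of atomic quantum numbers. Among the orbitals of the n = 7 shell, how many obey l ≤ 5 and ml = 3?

For n = 7, l ranges over 0 … 6.
The (l, ml) pairs meeting l ≤ 5 and ml = 3 give: l=3 → 1; l=4 → 1; l=5 → 1.
Total orbitals: 1 + 1 + 1 = 3.

3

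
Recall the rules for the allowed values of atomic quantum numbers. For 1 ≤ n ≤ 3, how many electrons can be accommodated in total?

Total orbitals = 1² + 2² + 3² = 14. Doubling for spin gives 28 electrons.

28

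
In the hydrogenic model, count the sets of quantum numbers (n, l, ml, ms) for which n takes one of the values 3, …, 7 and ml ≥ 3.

Treat each shell separately and count matching orbitals:
n=4 → 1; n=5 → 3; n=6 → 6; n=7 → 10.
Orbitals: 1 + 3 + 6 + 10 = 20. Including both spin states (ms = ±1/2) gives 2 × 20 = 40 states.

40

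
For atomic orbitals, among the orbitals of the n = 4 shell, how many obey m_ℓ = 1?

3

The n = 4 shell has ℓ = 0 through 3; check each.
Per ℓ-value: ℓ=1 → 1; ℓ=2 → 1; ℓ=3 → 1.
Total orbitals: 1 + 1 + 1 = 3.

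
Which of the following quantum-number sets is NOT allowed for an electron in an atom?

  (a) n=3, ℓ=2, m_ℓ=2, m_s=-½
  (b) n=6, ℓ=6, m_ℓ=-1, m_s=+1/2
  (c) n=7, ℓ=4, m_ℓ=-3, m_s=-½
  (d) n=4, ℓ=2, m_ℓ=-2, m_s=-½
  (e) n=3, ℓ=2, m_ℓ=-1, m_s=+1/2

(b) has ℓ = 6 ≥ n = 6, violating 0 ≤ ℓ ≤ n−1.
The remaining sets (a), (c), (d), (e) satisfy all four rules.

(b)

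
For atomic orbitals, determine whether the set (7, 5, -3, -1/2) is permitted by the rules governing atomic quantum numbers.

Yes

n = 7 is a positive integer. l = 5 satisfies 0 ≤ l ≤ n−1 = 6. m_l = -3 lies in the range −l … +l (here −5 … 5). m_s = -1/2 is one of ±1/2.
All four constraints are satisfied.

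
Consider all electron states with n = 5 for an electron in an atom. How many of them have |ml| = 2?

The n = 5 shell has l = 0 through 4; check each.
Per l-value: l=2 → 2; l=3 → 2; l=4 → 2.
Orbitals: 2 + 2 + 2 = 6. Each orbital carries two spin states, so 6 × 2 = 12 states.

12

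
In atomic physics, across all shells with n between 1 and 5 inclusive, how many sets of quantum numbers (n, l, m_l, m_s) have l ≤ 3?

92

For each n in the range, tally the orbitals obeying l ≤ 3:
n=1 → 1; n=2 → 4; n=3 → 9; n=4 → 16; n=5 → 16.
Orbitals: 1 + 4 + 9 + 16 + 16 = 46. Including both spin states (m_s = ±1/2) gives 2 × 46 = 92 states.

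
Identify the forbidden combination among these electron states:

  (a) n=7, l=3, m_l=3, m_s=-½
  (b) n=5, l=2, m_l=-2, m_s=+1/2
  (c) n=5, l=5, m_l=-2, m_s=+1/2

(c)

(c) has l = 5 ≥ n = 5, violating 0 ≤ l ≤ n−1.
The remaining sets (a), (b) satisfy all four rules.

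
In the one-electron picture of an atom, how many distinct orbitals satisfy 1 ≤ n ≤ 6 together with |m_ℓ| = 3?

Work shell by shell — for each n, count the (ℓ, m_ℓ) pairs that satisfy |m_ℓ| = 3:
n=4 → 2; n=5 → 4; n=6 → 6.
Total orbitals: 2 + 4 + 6 = 12.

12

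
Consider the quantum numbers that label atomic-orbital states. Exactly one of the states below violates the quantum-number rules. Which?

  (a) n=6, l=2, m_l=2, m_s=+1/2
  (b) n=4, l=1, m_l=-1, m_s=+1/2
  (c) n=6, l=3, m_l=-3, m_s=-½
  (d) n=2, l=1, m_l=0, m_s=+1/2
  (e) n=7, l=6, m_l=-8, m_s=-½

(e) has |m_l| = 8 > l = 6, violating −l ≤ m_l ≤ l.
The remaining sets (a), (b), (c), (d) satisfy all four rules.

(e)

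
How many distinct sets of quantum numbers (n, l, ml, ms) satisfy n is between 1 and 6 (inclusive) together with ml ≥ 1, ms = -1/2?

35

Work shell by shell — for each n, count the (l, ml) pairs that satisfy ml ≥ 1:
n=2 → 1; n=3 → 3; n=4 → 6; n=5 → 10; n=6 → 15.
Orbitals: 1 + 3 + 6 + 10 + 15 = 35. With ms fixed to -1/2 there is one state per orbital, so 35 states.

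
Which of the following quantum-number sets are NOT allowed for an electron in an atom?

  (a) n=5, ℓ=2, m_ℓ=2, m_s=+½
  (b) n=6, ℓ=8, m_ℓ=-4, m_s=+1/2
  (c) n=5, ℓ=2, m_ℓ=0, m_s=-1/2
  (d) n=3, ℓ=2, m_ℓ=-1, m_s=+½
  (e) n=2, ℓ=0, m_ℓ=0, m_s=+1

(b) and (e)

(b) has ℓ = 8 ≥ n = 6, violating 0 ≤ ℓ ≤ n−1.
(e) has m_s = +1, but an electron's spin must be ±1/2.
The remaining sets (a), (c), (d) satisfy all four rules.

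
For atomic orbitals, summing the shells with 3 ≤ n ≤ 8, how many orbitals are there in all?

199

Shell n has n² orbitals: 3²=9 + 4²=16 + 5²=25 + 6²=36 + 7²=49 + 8²=64 = 199 orbitals.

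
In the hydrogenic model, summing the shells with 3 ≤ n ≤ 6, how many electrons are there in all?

172

Shell n has n² orbitals: 3²=9 + 4²=16 + 5²=25 + 6²=36 = 86 orbitals.
Two spin states per orbital: 2 × 86 = 172 electrons.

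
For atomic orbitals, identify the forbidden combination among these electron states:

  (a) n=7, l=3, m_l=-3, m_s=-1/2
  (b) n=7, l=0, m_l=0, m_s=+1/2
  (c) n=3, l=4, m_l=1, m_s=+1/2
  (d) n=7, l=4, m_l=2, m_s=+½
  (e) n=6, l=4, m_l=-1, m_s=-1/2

(c) has l = 4 ≥ n = 3, violating 0 ≤ l ≤ n−1.
The remaining sets (a), (b), (d), (e) satisfy all four rules.

(c)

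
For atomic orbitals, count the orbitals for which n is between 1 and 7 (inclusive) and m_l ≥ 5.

Count contributing orbitals for each principal shell:
n=6 → 1; n=7 → 3.
Total orbitals: 1 + 3 = 4.

4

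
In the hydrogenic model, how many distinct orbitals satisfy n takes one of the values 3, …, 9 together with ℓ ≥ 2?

252

Work shell by shell — for each n, count the (ℓ, m_ℓ) pairs that satisfy ℓ ≥ 2:
n=3 → 5; n=4 → 12; n=5 → 21; n=6 → 32; n=7 → 45; n=8 → 60; n=9 → 77.
Total orbitals: 5 + 12 + 21 + 32 + 45 + 60 + 77 = 252.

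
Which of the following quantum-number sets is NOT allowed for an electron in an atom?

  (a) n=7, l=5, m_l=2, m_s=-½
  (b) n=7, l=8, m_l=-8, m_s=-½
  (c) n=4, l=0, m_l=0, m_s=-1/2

(b)

(b) has l = 8 ≥ n = 7, violating 0 ≤ l ≤ n−1.
The remaining sets (a), (c) satisfy all four rules.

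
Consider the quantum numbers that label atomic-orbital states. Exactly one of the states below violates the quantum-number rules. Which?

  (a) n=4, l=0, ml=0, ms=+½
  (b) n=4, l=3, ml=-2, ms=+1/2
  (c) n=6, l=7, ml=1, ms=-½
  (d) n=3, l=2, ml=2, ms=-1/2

(c)

(c) has l = 7 ≥ n = 6, violating 0 ≤ l ≤ n−1.
The remaining sets (a), (b), (d) satisfy all four rules.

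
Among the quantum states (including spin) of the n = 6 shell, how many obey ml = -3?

With n = 6 the allowed l are 0, 1, …, 5.
Per l-value: l=3 → 1; l=4 → 1; l=5 → 1.
Orbitals: 1 + 1 + 1 = 3. Each orbital carries two spin states, so 3 × 2 = 6 states.

6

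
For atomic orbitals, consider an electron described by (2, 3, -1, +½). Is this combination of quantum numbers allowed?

The orbital quantum number must satisfy 0 ≤ l ≤ n−1. With n = 2 the allowed l values are 0, 1, so l = 3 is out of range.

Not allowed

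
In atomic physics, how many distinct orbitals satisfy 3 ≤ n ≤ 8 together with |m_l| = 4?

20

Work shell by shell — for each n, count the (l, m_l) pairs that satisfy |m_l| = 4:
n=5 → 2; n=6 → 4; n=7 → 6; n=8 → 8.
Total orbitals: 2 + 4 + 6 + 8 = 20.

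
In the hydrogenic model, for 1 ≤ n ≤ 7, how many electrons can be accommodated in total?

Total orbitals = 1² + 2² + 3² + 4² + 5² + 6² + 7² = 140. Doubling for spin gives 280 electrons.

280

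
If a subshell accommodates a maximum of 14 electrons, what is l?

2(2l+1) = 14 ⇒ 2l+1 = 7 ⇒ l = 3.

l = 3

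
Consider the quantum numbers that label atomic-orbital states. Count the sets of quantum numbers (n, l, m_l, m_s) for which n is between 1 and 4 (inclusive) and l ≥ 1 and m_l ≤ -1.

Treat each shell separately and count matching orbitals:
n=2 → 1; n=3 → 3; n=4 → 6.
Orbitals: 1 + 3 + 6 = 10. Including both spin states (m_s = ±1/2) gives 2 × 10 = 20 states.

20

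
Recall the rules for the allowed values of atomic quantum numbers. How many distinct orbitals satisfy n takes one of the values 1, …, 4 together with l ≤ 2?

23

For each n in the range, tally the orbitals obeying l ≤ 2:
n=1 → 1; n=2 → 4; n=3 → 9; n=4 → 9.
Total orbitals: 1 + 4 + 9 + 9 = 23.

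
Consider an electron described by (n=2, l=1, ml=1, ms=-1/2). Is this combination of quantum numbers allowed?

Yes

n = 2 is a positive integer. l = 1 satisfies 0 ≤ l ≤ n−1 = 1. ml = 1 lies in the range −l … +l (here −1 … 1). ms = -1/2 is one of ±1/2.
All four constraints are satisfied.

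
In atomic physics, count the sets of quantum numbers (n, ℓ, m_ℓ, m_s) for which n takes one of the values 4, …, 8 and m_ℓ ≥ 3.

70

For each n in the range, tally the orbitals obeying m_ℓ ≥ 3:
n=4 → 1; n=5 → 3; n=6 → 6; n=7 → 10; n=8 → 15.
Orbitals: 1 + 3 + 6 + 10 + 15 = 35. Including both spin states (m_s = ±1/2) gives 2 × 35 = 70 states.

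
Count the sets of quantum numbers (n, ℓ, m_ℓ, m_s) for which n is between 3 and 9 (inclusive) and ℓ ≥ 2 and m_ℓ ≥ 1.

224

Per-shell orbital counts meeting the constraint:
n=3 → 2; n=4 → 5; n=5 → 9; n=6 → 14; n=7 → 20; n=8 → 27; n=9 → 35.
Orbitals: 2 + 5 + 9 + 14 + 20 + 27 + 35 = 112. Including both spin states (m_s = ±1/2) gives 2 × 112 = 224 states.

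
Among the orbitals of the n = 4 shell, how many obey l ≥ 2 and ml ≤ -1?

5

Orbitals with l ≥ 2 and ml ≤ -1, by l: l=2 → 2; l=3 → 3.
Total orbitals: 2 + 3 = 5.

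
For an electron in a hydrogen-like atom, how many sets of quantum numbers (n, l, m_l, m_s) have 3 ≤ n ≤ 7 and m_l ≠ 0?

Count contributing orbitals for each principal shell:
n=3 → 6; n=4 → 12; n=5 → 20; n=6 → 30; n=7 → 42.
Orbitals: 6 + 12 + 20 + 30 + 42 = 110. Including both spin states (m_s = ±1/2) gives 2 × 110 = 220 states.

220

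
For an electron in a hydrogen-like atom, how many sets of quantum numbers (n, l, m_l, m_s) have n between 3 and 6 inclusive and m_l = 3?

Go shell by shell, enumerating (l, m_l) with m_l = 3:
n=4 → 1; n=5 → 2; n=6 → 3.
Orbitals: 1 + 2 + 3 = 6. Including both spin states (m_s = ±1/2) gives 2 × 6 = 12 states.

12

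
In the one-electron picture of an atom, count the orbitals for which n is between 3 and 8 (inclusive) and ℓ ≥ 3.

145

Treat each shell separately and count matching orbitals:
n=4 → 7; n=5 → 16; n=6 → 27; n=7 → 40; n=8 → 55.
Total orbitals: 7 + 16 + 27 + 40 + 55 = 145.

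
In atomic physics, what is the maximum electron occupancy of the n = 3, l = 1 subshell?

6

A subshell with l = 1 has 2l+1 = 3 orbitals, each holding 2 electrons (spin ±1/2), so 3 × 2 = 6.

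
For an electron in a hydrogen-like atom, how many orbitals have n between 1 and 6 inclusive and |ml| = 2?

Treat each shell separately and count matching orbitals:
n=3 → 2; n=4 → 4; n=5 → 6; n=6 → 8.
Total orbitals: 2 + 4 + 6 + 8 = 20.

20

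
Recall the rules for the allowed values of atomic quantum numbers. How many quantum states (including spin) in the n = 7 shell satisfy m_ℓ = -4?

6

With n = 7 the allowed ℓ are 0, 1, …, 6.
Orbitals with m_ℓ = -4, by ℓ: ℓ=4 → 1; ℓ=5 → 1; ℓ=6 → 1.
Orbitals: 1 + 1 + 1 = 3. Each orbital carries two spin states, so 3 × 2 = 6 states.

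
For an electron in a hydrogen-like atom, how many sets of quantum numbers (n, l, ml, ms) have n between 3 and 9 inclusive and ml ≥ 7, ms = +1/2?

4

Count contributing orbitals for each principal shell:
n=8 → 1; n=9 → 3.
Orbitals: 1 + 3 = 4. With ms fixed to +1/2 there is one state per orbital, so 4 states.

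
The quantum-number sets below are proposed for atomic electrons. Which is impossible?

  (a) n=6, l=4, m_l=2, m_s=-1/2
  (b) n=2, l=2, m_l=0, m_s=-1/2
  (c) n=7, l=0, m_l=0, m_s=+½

(b) has l = 2 ≥ n = 2, violating 0 ≤ l ≤ n−1.
The remaining sets (a), (c) satisfy all four rules.

(b)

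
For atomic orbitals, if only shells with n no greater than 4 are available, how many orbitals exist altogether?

Total orbitals = 1² + 2² + 3² + 4² = 30.

30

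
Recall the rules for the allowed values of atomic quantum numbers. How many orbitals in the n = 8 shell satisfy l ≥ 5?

The n = 8 shell has l = 0 through 7; check each.
Per l-value: l=5 → 11; l=6 → 13; l=7 → 15.
Total orbitals: 11 + 13 + 15 = 39.

39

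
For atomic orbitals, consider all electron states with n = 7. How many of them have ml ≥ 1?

The n = 7 shell has l = 0 through 6; check each.
Contributions: l=1 → 1; l=2 → 2; l=3 → 3; l=4 → 4; l=5 → 5; l=6 → 6.
Orbitals: 1 + 2 + 3 + 4 + 5 + 6 = 21. Each orbital carries two spin states, so 21 × 2 = 42 states.

42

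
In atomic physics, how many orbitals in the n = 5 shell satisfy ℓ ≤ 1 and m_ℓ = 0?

2

For n = 5, ℓ ranges over 0 … 4.
The (ℓ, m_ℓ) pairs meeting ℓ ≤ 1 and m_ℓ = 0 give: ℓ=0 → 1; ℓ=1 → 1.
Total orbitals: 1 + 1 = 2.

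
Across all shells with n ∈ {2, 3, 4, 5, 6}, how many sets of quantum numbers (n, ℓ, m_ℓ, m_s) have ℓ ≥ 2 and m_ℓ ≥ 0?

Count contributing orbitals for each principal shell:
n=3 → 3; n=4 → 7; n=5 → 12; n=6 → 18.
Orbitals: 3 + 7 + 12 + 18 = 40. Including both spin states (m_s = ±1/2) gives 2 × 40 = 80 states.

80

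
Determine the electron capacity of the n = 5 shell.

50

A shell holds 2n² electrons: 2 × 5² = 2 × 25 = 50.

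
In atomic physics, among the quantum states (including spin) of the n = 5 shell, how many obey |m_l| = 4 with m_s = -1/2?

The n = 5 shell has l = 0 through 4; check each.
Contributions: l=4 → 2.
Orbitals: 2. With m_s fixed to a single value there is one state per orbital, giving 2 states.

2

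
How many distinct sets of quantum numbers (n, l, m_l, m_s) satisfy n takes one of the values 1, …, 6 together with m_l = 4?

Count contributing orbitals for each principal shell:
n=5 → 1; n=6 → 2.
Orbitals: 1 + 2 = 3. Including both spin states (m_s = ±1/2) gives 2 × 3 = 6 states.

6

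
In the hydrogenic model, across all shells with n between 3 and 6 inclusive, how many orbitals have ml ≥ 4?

4

Per-shell orbital counts meeting the constraint:
n=5 → 1; n=6 → 3.
Total orbitals: 1 + 3 = 4.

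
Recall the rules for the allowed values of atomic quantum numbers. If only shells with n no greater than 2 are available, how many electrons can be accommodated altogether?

Total orbitals = 1² + 2² = 5. Doubling for spin gives 10 electrons.

10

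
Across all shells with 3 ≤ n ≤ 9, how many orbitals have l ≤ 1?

Work shell by shell — for each n, count the (l, ml) pairs that satisfy l ≤ 1:
n=3 → 4; n=4 → 4; n=5 → 4; n=6 → 4; n=7 → 4; n=8 → 4; n=9 → 4.
Total orbitals: 4 + 4 + 4 + 4 + 4 + 4 + 4 = 28.

28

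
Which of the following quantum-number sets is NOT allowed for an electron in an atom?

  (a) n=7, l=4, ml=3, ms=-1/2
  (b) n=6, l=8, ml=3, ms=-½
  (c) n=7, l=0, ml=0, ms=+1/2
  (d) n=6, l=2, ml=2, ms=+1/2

(b)

(b) has l = 8 ≥ n = 6, violating 0 ≤ l ≤ n−1.
The remaining sets (a), (c), (d) satisfy all four rules.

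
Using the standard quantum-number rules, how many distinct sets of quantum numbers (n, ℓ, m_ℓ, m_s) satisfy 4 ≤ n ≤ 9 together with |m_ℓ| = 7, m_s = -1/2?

Work shell by shell — for each n, count the (ℓ, m_ℓ) pairs that satisfy |m_ℓ| = 7:
n=8 → 2; n=9 → 4.
Orbitals: 2 + 4 = 6. With m_s fixed to -1/2 there is one state per orbital, so 6 states.

6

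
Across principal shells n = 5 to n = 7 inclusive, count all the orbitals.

Shell n has n² orbitals: 5²=25 + 6²=36 + 7²=49 = 110 orbitals.

110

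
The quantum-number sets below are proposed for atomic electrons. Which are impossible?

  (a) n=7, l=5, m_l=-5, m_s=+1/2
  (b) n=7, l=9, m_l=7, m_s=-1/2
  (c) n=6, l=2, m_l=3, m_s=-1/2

(b) has l = 9 ≥ n = 7, violating 0 ≤ l ≤ n−1.
(c) has |m_l| = 3 > l = 2, violating −l ≤ m_l ≤ l.
The remaining set (a) satisfies all four rules.

(b) and (c)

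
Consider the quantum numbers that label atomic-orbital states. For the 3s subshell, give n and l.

n = 3, l = 0

The leading integer gives n = 3; the letter 's' means l = 0.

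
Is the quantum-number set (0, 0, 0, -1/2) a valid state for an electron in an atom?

The principal quantum number must be a positive integer (n ≥ 1), but here n = 0.

No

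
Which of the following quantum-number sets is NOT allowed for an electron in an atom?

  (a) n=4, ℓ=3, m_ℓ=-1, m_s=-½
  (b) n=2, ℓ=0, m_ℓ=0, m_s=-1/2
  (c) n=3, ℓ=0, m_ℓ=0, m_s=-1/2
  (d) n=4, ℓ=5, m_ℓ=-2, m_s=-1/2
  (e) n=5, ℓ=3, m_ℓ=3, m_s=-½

(d) has ℓ = 5 ≥ n = 4, violating 0 ≤ ℓ ≤ n−1.
The remaining sets (a), (b), (c), (e) satisfy all four rules.

(d)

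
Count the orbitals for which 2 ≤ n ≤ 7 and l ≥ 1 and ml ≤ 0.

Count contributing orbitals for each principal shell:
n=2 → 2; n=3 → 5; n=4 → 9; n=5 → 14; n=6 → 20; n=7 → 27.
Total orbitals: 2 + 5 + 9 + 14 + 20 + 27 = 77.

77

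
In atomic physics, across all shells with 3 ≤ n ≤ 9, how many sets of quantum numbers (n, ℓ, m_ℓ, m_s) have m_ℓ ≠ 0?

476

Count contributing orbitals for each principal shell:
n=3 → 6; n=4 → 12; n=5 → 20; n=6 → 30; n=7 → 42; n=8 → 56; n=9 → 72.
Orbitals: 6 + 12 + 20 + 30 + 42 + 56 + 72 = 238. Including both spin states (m_s = ±1/2) gives 2 × 238 = 476 states.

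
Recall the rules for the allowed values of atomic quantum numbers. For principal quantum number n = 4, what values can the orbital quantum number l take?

l is an integer with 0 ≤ l ≤ n−1, so for n = 4: l = 0, 1, 2, 3.

0, 1, 2, 3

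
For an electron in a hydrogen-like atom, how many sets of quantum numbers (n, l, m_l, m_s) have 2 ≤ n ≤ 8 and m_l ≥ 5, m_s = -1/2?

Treat each shell separately and count matching orbitals:
n=6 → 1; n=7 → 3; n=8 → 6.
Orbitals: 1 + 3 + 6 = 10. With m_s fixed to -1/2 there is one state per orbital, so 10 states.

10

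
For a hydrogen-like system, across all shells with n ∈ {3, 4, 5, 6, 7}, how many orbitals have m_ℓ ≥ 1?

Go shell by shell, enumerating (ℓ, m_ℓ) with m_ℓ ≥ 1:
n=3 → 3; n=4 → 6; n=5 → 10; n=6 → 15; n=7 → 21.
Total orbitals: 3 + 6 + 10 + 15 + 21 = 55.

55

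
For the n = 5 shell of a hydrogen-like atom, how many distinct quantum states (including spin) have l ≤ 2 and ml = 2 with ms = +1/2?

With n = 5 the allowed l are 0, 1, …, 4.
The (l, ml) pairs meeting l ≤ 2 and ml = 2 give: l=2 → 1.
Orbitals: 1. With ms fixed to a single value there is one state per orbital, giving 1 state.

1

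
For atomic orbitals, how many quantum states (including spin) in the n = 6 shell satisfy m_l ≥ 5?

2

The n = 6 shell has l = 0 through 5; check each.
Orbitals with m_l ≥ 5, by l: l=5 → 1.
Orbitals: 1. Each orbital carries two spin states, so 1 × 2 = 2 states.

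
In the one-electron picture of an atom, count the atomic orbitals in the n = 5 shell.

25

The n = 5 shell contains n² = 5² = 25 orbitals.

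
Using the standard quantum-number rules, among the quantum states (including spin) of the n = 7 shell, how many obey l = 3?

14

The n = 7 shell has l = 0 through 6; check each.
Orbitals with l = 3, by l: l=3 → 7.
Orbitals: 7. Each orbital carries two spin states, so 7 × 2 = 14 states.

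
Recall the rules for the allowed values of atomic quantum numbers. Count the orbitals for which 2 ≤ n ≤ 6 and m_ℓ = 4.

Per-shell orbital counts meeting the constraint:
n=5 → 1; n=6 → 2.
Total orbitals: 1 + 2 = 3.

3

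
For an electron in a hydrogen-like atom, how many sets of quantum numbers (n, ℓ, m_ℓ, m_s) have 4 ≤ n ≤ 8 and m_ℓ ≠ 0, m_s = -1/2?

160

Count contributing orbitals for each principal shell:
n=4 → 12; n=5 → 20; n=6 → 30; n=7 → 42; n=8 → 56.
Orbitals: 12 + 20 + 30 + 42 + 56 = 160. With m_s fixed to -1/2 there is one state per orbital, so 160 states.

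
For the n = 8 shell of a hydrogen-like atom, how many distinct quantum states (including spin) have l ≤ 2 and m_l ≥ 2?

2

The n = 8 shell has l = 0 through 7; check each.
Orbitals with l ≤ 2 and m_l ≥ 2, by l: l=2 → 1.
Orbitals: 1. Each orbital carries two spin states, so 1 × 2 = 2 states.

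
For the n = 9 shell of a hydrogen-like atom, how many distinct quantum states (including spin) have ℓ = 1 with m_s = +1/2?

3

The n = 9 shell has ℓ = 0 through 8; check each.
Contributions: ℓ=1 → 3.
Orbitals: 3. With m_s fixed to a single value there is one state per orbital, giving 3 states.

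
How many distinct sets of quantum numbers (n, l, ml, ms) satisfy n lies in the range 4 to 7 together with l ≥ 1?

244

Count contributing orbitals for each principal shell:
n=4 → 15; n=5 → 24; n=6 → 35; n=7 → 48.
Orbitals: 15 + 24 + 35 + 48 = 122. Including both spin states (ms = ±1/2) gives 2 × 122 = 244 states.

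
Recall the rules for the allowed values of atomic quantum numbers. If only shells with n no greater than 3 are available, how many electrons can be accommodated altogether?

Total orbitals = 1² + 2² + 3² = 14. Doubling for spin gives 28 electrons.

28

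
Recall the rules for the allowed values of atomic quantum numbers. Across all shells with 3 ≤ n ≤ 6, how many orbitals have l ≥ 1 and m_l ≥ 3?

For each n in the range, tally the orbitals obeying l ≥ 1 and m_l ≥ 3:
n=4 → 1; n=5 → 3; n=6 → 6.
Total orbitals: 1 + 3 + 6 = 10.

10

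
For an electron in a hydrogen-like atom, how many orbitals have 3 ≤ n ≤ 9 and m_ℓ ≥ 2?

Treat each shell separately and count matching orbitals:
n=3 → 1; n=4 → 3; n=5 → 6; n=6 → 10; n=7 → 15; n=8 → 21; n=9 → 28.
Total orbitals: 1 + 3 + 6 + 10 + 15 + 21 + 28 = 84.

84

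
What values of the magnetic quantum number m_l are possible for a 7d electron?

-2, -1, 0, 1, 2

The 7d subshell has l = 2, and m_l takes every integer from −l to +l. With l = 2 that gives the 5 values -2, -1, 0, 1, 2.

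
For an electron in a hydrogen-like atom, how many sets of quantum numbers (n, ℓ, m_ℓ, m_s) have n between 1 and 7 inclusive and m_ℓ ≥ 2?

Go shell by shell, enumerating (ℓ, m_ℓ) with m_ℓ ≥ 2:
n=3 → 1; n=4 → 3; n=5 → 6; n=6 → 10; n=7 → 15.
Orbitals: 1 + 3 + 6 + 10 + 15 = 35. Including both spin states (m_s = ±1/2) gives 2 × 35 = 70 states.

70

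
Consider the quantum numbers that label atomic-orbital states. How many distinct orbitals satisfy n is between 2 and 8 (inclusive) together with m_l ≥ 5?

Per-shell orbital counts meeting the constraint:
n=6 → 1; n=7 → 3; n=8 → 6.
Total orbitals: 1 + 3 + 6 = 10.

10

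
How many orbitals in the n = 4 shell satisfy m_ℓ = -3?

Contributions: ℓ=3 → 1.
Total orbitals: 1.

1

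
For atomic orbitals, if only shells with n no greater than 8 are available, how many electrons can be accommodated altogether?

Total orbitals = 1² + 2² + 3² + 4² + 5² + 6² + 7² + 8² = 204. Doubling for spin gives 408 electrons.

408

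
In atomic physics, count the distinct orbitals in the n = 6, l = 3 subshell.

7

A subshell has 2l+1 orbitals; with l = 3, that's 7.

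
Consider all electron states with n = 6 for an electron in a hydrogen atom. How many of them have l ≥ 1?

70

Orbitals with l ≥ 1, by l: l=1 → 3; l=2 → 5; l=3 → 7; l=4 → 9; l=5 → 11.
Orbitals: 3 + 5 + 7 + 9 + 11 = 35. Each orbital carries two spin states, so 35 × 2 = 70 states.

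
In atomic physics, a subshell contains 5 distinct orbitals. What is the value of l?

l = 2

2l+1 = 5 gives l = 2.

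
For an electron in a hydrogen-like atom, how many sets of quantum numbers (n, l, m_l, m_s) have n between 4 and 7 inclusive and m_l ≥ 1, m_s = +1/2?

52

For each n in the range, tally the orbitals obeying m_l ≥ 1:
n=4 → 6; n=5 → 10; n=6 → 15; n=7 → 21.
Orbitals: 6 + 10 + 15 + 21 = 52. With m_s fixed to +1/2 there is one state per orbital, so 52 states.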